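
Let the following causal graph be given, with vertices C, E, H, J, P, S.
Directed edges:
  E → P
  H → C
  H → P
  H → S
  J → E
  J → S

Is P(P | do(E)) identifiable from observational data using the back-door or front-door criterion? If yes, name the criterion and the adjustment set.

desc(E)\{E}={P}; candidates ⊆ {C,H,J,S}.
∅: E⊥P given ∅ in G with E→· removed — back-door holds.
P(P|do(E)) = P(P|E) — no adjustment needed.

P(P|do(E)): backdoor, adjust for ∅.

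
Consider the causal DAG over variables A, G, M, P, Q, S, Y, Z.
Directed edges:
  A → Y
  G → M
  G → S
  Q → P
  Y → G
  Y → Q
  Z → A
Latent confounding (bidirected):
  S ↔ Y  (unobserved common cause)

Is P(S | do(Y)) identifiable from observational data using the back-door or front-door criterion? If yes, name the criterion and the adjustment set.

desc(Y)\{Y}={G,M,P,Q,S}; candidates ⊆ {A,Z}.
Y↔S: latent back-door arc(s) into Y.
size 0: {}; under {} Y still reaches {A,S,Z} ∋ S.
size 1: {A}, {Z}; under {A} Y still reaches {S} ∋ S.
size 2: {A,Z}; under {A,Z} Y still reaches {S} ∋ S.
Y↔S cannot be blocked by any observed set — no back-door set.
{G}: (i) intercepts every directed Y→S path; (ii) no back-door Y→{G}; (iii) {Y} blocks every back-door {G}→S. Front-door holds.
P(S|do(Y)) = Σ_{G} P(G|Y) Σ_{Y'} P(S|G,Y')P(Y').

P(S|do(Y)): frontdoor, adjust for {G}.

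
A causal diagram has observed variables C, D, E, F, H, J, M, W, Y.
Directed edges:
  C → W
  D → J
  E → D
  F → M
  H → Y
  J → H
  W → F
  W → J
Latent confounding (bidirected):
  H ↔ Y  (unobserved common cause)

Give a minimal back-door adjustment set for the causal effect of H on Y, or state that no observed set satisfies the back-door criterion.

desc(H)\{H}={Y}; candidates ⊆ {C,D,E,F,J,M,W}.
H↔Y: latent back-door arc(s) into H.
size 0: {}; under {} H still reaches {C,D,E,F,J,M,W,Y} ∋ Y.
size 1: {C}, {D}, {E} …(+4); under {C} H still reaches {D,E,F,J,M,W,Y} ∋ Y.
size 2: {C,D}, {C,E}, {C,F} …(+18); under {C,D} H still reaches {F,J,M,W,Y} ∋ Y.
H↔Y cannot be blocked by any observed set — no back-door set.

H→Y: no observed back-door set.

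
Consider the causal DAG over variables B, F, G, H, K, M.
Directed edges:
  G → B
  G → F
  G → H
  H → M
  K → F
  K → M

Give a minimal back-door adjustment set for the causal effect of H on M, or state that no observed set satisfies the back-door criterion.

desc(H)\{H}={M}; candidates ⊆ {B,F,G,K}.
∅: H⊥M given ∅ in G with H→· removed — back-door holds.

H→M: minimal back-door set ∅.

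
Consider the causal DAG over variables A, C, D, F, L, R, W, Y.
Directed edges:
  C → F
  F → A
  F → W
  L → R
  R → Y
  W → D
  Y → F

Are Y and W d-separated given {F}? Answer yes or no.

Yes — Y ⊥ W | {F}.

Bayes-Ball from Y | {F} reaches {C,L,R}.
W ∉ reach(Y|{F}) ⇒ Y ⊥ W | {F}.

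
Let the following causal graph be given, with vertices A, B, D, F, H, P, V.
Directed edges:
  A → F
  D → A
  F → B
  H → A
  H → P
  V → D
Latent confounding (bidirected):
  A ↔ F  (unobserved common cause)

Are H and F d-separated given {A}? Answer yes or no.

No — H and F are d-connected given {A}.

Bayes-Ball from H | {A} reaches {B,D,F,P,V}.
F ∈ reach(H|{A}) ⇒ H ⊥̸ F | {A}.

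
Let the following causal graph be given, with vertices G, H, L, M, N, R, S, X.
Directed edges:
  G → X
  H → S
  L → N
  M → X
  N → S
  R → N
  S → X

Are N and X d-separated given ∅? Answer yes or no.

Bayes-Ball from N | ∅ reaches {L,R,S,X}.
X ∈ reach(N|∅) ⇒ N ⊥̸ X | ∅.

No — N and X are d-connected given ∅.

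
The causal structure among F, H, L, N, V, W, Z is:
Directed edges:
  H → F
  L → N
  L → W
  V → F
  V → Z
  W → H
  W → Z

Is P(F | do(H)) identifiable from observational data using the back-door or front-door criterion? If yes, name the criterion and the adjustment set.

desc(H)\{H}={F}; candidates ⊆ {L,N,V,W,Z}.
∅: H⊥F given ∅ in G with H→· removed — back-door holds.
P(F|do(H)) = P(F|H) — no adjustment needed.

P(F|do(H)): backdoor, adjust for ∅.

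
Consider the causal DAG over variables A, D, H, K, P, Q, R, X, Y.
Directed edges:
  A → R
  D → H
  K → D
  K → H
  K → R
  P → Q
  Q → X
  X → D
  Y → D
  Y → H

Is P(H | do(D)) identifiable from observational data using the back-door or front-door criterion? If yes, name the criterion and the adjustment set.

desc(D)\{D}={H}; candidates ⊆ {A,K,P,Q,R,X,Y}.
size 0: {}; under {} D still reaches {H,K,P,Q,R,X,Y} ∋ H.
size 1: {A}, {K}, {P} …(+4); under {A} D still reaches {H,K,P,Q,R,X,Y} ∋ H.
{K,Y}: D⊥H given {K,Y} in G with D→· removed — back-door holds.
P(H|do(D)) = Σ_{K,Y} P(H|D,K,Y)·P(K,Y).

P(H|do(D)): backdoor, adjust for {K, Y}.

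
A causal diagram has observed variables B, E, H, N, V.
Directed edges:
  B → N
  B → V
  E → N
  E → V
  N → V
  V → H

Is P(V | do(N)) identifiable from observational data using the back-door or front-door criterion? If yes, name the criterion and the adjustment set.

P(V|do(N)): backdoor, adjust for {B, E}.

desc(N)\{N}={H,V}; candidates ⊆ {B,E}.
size 0: {}; under {} N still reaches {B,E,H,V} ∋ V.
size 1: {B}, {E}; under {B} N still reaches {E,H,V} ∋ V.
{B,E}: N⊥V given {B,E} in G with N→· removed — back-door holds.
P(V|do(N)) = Σ_{B,E} P(V|N,B,E)·P(B,E).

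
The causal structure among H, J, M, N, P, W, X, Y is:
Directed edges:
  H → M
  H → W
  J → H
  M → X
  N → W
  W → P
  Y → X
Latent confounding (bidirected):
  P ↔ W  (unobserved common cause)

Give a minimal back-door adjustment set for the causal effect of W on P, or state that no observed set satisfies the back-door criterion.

desc(W)\{W}={P}; candidates ⊆ {H,J,M,N,X,Y}.
W↔P: latent back-door arc(s) into W.
size 0: {}; under {} W still reaches {H,J,M,N,P,X} ∋ P.
size 1: {H}, {J}, {M} …(+3); under {H} W still reaches {N,P} ∋ P.
size 2: {H,J}, {H,M}, {H,N} …(+12); under {H,J} W still reaches {N,P} ∋ P.
W↔P cannot be blocked by any observed set — no back-door set.

W→P: no observed back-door set.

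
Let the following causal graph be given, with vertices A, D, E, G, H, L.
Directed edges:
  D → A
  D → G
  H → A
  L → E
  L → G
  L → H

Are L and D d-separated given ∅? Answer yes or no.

Bayes-Ball from L | ∅ reaches {A,E,G,H}.
D ∉ reach(L|∅) ⇒ L ⊥ D | ∅.

Yes — L ⊥ D | ∅.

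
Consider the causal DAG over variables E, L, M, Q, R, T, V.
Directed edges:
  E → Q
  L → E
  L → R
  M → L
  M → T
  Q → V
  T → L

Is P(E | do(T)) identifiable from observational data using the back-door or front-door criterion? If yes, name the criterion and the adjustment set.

desc(T)\{T}={E,L,Q,R,V}; candidates ⊆ {M}.
size 0: {}; under {} T still reaches {E,L,M,Q,R,V} ∋ E.
{M}: T⊥E given {M} in G with T→· removed — back-door holds.
P(E|do(T)) = Σ_{M} P(E|T,M)·P(M).

P(E|do(T)): backdoor, adjust for {M}.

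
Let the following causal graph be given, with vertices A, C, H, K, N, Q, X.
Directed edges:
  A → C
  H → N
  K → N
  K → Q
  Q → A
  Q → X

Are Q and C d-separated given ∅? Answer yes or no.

No — Q and C are d-connected given ∅.

Bayes-Ball from Q | ∅ reaches {A,C,K,N,X}.
C ∈ reach(Q|∅) ⇒ Q ⊥̸ C | ∅.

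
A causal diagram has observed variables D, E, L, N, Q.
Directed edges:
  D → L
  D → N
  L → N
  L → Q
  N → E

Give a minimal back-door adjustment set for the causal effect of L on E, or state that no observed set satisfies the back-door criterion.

L→E: minimal back-door set {D}.

desc(L)\{L}={E,N,Q}; candidates ⊆ {D}.
size 0: {}; under {} L still reaches {D,E,N} ∋ E.
{D}: L⊥E given {D} in G with L→· removed — back-door holds.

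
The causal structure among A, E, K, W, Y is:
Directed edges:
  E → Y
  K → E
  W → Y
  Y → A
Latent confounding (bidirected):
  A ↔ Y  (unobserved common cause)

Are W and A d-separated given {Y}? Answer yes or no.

Bayes-Ball from W | {Y} reaches {A,E,K}.
A ∈ reach(W|{Y}) ⇒ W ⊥̸ A | {Y}.

No — W and A are d-connected given {Y}.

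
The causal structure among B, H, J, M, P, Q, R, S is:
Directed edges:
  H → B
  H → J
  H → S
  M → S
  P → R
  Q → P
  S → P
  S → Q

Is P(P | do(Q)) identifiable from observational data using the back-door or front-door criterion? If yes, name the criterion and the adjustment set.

desc(Q)\{Q}={P,R}; candidates ⊆ {B,H,J,M,S}.
size 0: {}; under {} Q still reaches {B,H,J,M,P,R,S} ∋ P.
{S}: Q⊥P given {S} in G with Q→· removed — back-door holds.
P(P|do(Q)) = Σ_{S} P(P|Q,S)·P(S).

P(P|do(Q)): backdoor, adjust for {S}.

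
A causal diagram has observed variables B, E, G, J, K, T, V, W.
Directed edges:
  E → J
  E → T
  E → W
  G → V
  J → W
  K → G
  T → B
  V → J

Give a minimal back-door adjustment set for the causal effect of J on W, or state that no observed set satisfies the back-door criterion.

J→W: minimal back-door set {E}.

desc(J)\{J}={W}; candidates ⊆ {B,E,G,K,T,V}.
size 0: {}; under {} J still reaches {B,E,G,K,T,V,W} ∋ W.
{E}: J⊥W given {E} in G with J→· removed — back-door holds.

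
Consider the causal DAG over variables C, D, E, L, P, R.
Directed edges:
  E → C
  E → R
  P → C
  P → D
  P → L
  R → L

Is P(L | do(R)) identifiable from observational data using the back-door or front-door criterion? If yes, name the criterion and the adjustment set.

desc(R)\{R}={L}; candidates ⊆ {C,D,E,P}.
∅: R⊥L given ∅ in G with R→· removed — back-door holds.
P(L|do(R)) = P(L|R) — no adjustment needed.

P(L|do(R)): backdoor, adjust for ∅.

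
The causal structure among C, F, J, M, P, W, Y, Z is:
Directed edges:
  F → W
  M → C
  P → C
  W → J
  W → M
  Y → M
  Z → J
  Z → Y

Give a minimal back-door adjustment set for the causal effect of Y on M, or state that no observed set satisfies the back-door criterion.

desc(Y)\{Y}={C,M}; candidates ⊆ {F,J,P,W,Z}.
∅: Y⊥M given ∅ in G with Y→· removed — back-door holds.

Y→M: minimal back-door set ∅.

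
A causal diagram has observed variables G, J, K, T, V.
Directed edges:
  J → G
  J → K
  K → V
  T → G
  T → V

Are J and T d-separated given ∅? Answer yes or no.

Bayes-Ball from J | ∅ reaches {G,K,V}.
T ∉ reach(J|∅) ⇒ J ⊥ T | ∅.

Yes — J ⊥ T | ∅.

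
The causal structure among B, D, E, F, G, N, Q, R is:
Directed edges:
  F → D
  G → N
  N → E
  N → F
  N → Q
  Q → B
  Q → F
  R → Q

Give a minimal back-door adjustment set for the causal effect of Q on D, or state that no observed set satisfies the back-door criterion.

desc(Q)\{Q}={B,D,F}; candidates ⊆ {E,G,N,R}.
size 0: {}; under {} Q still reaches {D,E,F,G,N,R} ∋ D.
{N}: Q⊥D given {N} in G with Q→· removed — back-door holds.

Q→D: minimal back-door set {N}.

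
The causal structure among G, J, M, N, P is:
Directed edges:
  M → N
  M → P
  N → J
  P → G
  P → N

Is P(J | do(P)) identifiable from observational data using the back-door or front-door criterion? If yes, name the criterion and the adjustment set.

desc(P)\{P}={G,J,N}; candidates ⊆ {M}.
size 0: {}; under {} P still reaches {J,M,N} ∋ J.
{M}: P⊥J given {M} in G with P→· removed — back-door holds.
P(J|do(P)) = Σ_{M} P(J|P,M)·P(M).

P(J|do(P)): backdoor, adjust for {M}.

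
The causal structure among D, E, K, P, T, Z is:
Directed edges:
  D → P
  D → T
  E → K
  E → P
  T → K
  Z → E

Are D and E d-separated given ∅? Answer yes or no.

Bayes-Ball from D | ∅ reaches {K,P,T}.
E ∉ reach(D|∅) ⇒ D ⊥ E | ∅.

Yes — D ⊥ E | ∅.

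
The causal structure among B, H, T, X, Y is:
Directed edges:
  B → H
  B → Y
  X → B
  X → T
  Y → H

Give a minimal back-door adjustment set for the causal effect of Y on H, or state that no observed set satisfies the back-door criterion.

Y→H: minimal back-door set {B}.

desc(Y)\{Y}={H}; candidates ⊆ {B,T,X}.
size 0: {}; under {} Y still reaches {B,H,T,X} ∋ H.
{B}: Y⊥H given {B} in G with Y→· removed — back-door holds.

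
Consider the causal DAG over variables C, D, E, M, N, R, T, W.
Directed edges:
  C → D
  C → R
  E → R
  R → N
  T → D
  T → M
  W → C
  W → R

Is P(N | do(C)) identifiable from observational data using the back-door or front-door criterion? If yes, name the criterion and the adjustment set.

desc(C)\{C}={D,N,R}; candidates ⊆ {E,M,T,W}.
size 0: {}; under {} C still reaches {N,R,W} ∋ N.
{W}: C⊥N given {W} in G with C→· removed — back-door holds.
P(N|do(C)) = Σ_{W} P(N|C,W)·P(W).

P(N|do(C)): backdoor, adjust for {W}.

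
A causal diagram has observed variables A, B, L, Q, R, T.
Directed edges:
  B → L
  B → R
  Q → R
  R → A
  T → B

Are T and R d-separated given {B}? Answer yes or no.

Bayes-Ball from T | {B} reaches ∅.
R ∉ reach(T|{B}) ⇒ T ⊥ R | {B}.

Yes — T ⊥ R | {B}.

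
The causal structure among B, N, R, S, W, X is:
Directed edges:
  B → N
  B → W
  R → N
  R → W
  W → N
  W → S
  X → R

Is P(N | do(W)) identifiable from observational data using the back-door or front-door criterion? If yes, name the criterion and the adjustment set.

desc(W)\{W}={N,S}; candidates ⊆ {B,R,X}.
size 0: {}; under {} W still reaches {B,N,R,X} ∋ N.
size 1: {B}, {R}, {X}; under {B} W still reaches {N,R,X} ∋ N.
{B,R}: W⊥N given {B,R} in G with W→· removed — back-door holds.
P(N|do(W)) = Σ_{B,R} P(N|W,B,R)·P(B,R).

P(N|do(W)): backdoor, adjust for {B, R}.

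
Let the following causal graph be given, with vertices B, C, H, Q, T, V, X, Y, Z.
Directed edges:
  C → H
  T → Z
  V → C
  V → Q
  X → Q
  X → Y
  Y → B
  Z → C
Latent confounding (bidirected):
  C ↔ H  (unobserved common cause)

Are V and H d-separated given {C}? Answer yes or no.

No — V and H are d-connected given {C}.

Bayes-Ball from V | {C} reaches {H,Q,T,Z}.
H ∈ reach(V|{C}) ⇒ V ⊥̸ H | {C}.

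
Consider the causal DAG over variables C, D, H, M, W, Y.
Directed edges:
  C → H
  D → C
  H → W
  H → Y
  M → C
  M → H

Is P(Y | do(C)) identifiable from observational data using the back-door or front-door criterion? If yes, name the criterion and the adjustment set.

P(Y|do(C)): backdoor, adjust for {M}.

desc(C)\{C}={H,W,Y}; candidates ⊆ {D,M}.
size 0: {}; under {} C still reaches {D,H,M,W,Y} ∋ Y.
{M}: C⊥Y given {M} in G with C→· removed — back-door holds.
P(Y|do(C)) = Σ_{M} P(Y|C,M)·P(M).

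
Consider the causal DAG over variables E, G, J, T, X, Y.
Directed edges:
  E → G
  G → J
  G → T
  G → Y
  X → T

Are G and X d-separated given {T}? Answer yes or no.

Bayes-Ball from G | {T} reaches {E,J,X,Y}.
X ∈ reach(G|{T}) ⇒ G ⊥̸ X | {T}.

No — G and X are d-connected given {T}.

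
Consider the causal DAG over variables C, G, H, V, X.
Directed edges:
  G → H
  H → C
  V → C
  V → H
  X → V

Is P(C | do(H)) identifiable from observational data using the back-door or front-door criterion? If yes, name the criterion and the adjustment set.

desc(H)\{H}={C}; candidates ⊆ {G,V,X}.
size 0: {}; under {} H still reaches {C,G,V,X} ∋ C.
{V}: H⊥C given {V} in G with H→· removed — back-door holds.
P(C|do(H)) = Σ_{V} P(C|H,V)·P(V).

P(C|do(H)): backdoor, adjust for {V}.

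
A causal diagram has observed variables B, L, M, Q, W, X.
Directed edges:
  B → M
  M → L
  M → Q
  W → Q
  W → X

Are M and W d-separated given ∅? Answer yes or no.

Bayes-Ball from M | ∅ reaches {B,L,Q}.
W ∉ reach(M|∅) ⇒ M ⊥ W | ∅.

Yes — M ⊥ W | ∅.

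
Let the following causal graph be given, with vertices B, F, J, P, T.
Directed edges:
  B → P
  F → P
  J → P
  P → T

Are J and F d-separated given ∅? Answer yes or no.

Yes — J ⊥ F | ∅.

Bayes-Ball from J | ∅ reaches {P,T}.
F ∉ reach(J|∅) ⇒ J ⊥ F | ∅.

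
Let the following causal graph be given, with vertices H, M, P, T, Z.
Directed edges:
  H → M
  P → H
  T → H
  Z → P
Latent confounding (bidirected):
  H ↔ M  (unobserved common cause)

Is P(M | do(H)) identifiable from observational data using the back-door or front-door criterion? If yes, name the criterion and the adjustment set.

desc(H)\{H}={M}; candidates ⊆ {P,T,Z}.
H↔M: latent back-door arc(s) into H.
size 0: {}; under {} H still reaches {M,P,T,Z} ∋ M.
size 1: {P}, {T}, {Z}; under {P} H still reaches {M,T} ∋ M.
size 2: {P,T}, {P,Z}, {T,Z}; under {P,T} H still reaches {M} ∋ M.
H↔M cannot be blocked by any observed set — no back-door set.
No mediator lies on a directed H→…→M path.
Neither criterion identifies P(M|do(H)) in this graph.

P(M|do(H)): not identifiable (no BD/FD set).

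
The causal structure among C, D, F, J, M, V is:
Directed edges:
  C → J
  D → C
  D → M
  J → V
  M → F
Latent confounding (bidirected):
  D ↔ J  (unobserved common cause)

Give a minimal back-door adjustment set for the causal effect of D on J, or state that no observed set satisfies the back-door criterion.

desc(D)\{D}={C,F,J,M,V}; candidates ⊆ {—}.
D↔J: latent back-door arc(s) into D.
size 0: {}; under {} D still reaches {J,V} ∋ J.
D↔J cannot be blocked by any observed set — no back-door set.

D→J: no observed back-door set.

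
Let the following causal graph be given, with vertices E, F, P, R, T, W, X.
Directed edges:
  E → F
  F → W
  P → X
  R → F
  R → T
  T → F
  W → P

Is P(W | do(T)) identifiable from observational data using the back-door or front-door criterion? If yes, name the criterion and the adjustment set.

P(W|do(T)): backdoor, adjust for {R}.

desc(T)\{T}={F,P,W,X}; candidates ⊆ {E,R}.
size 0: {}; under {} T still reaches {F,P,R,W,X} ∋ W.
{R}: T⊥W given {R} in G with T→· removed — back-door holds.
P(W|do(T)) = Σ_{R} P(W|T,R)·P(R).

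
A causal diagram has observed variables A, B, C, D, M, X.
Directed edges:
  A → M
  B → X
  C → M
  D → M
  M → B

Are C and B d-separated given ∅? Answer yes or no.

No — C and B are d-connected given ∅.

Bayes-Ball from C | ∅ reaches {B,M,X}.
B ∈ reach(C|∅) ⇒ C ⊥̸ B | ∅.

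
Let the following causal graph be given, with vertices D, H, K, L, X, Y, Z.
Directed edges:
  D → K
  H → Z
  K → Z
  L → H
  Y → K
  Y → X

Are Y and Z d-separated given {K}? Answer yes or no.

Bayes-Ball from Y | {K} reaches {D,X}.
Z ∉ reach(Y|{K}) ⇒ Y ⊥ Z | {K}.

Yes — Y ⊥ Z | {K}.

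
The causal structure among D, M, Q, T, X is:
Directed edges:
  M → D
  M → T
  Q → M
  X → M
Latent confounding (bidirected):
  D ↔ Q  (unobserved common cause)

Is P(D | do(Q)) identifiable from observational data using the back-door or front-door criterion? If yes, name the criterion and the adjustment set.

desc(Q)\{Q}={D,M,T}; candidates ⊆ {X}.
Q↔D: latent back-door arc(s) into Q.
size 0: {}; under {} Q still reaches {D} ∋ D.
size 1: {X}; under {X} Q still reaches {D} ∋ D.
Q↔D cannot be blocked by any observed set — no back-door set.
{M}: (i) intercepts every directed Q→D path; (ii) no back-door Q→{M}; (iii) {Q} blocks every back-door {M}→D. Front-door holds.
P(D|do(Q)) = Σ_{M} P(M|Q) Σ_{Q'} P(D|M,Q')P(Q').

P(D|do(Q)): frontdoor, adjust for {M}.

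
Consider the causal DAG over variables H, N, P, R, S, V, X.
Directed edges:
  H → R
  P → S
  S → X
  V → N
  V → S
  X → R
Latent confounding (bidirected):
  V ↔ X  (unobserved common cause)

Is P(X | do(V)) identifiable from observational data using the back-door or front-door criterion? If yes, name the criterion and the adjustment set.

desc(V)\{V}={N,R,S,X}; candidates ⊆ {H,P}.
V↔X: latent back-door arc(s) into V.
size 0: {}; under {} V still reaches {R,X} ∋ X.
size 1: {H}, {P}; under {H} V still reaches {R,X} ∋ X.
size 2: {H,P}; under {H,P} V still reaches {R,X} ∋ X.
V↔X cannot be blocked by any observed set — no back-door set.
{S}: (i) intercepts every directed V→X path; (ii) no back-door V→{S}; (iii) {V} blocks every back-door {S}→X. Front-door holds.
P(X|do(V)) = Σ_{S} P(S|V) Σ_{V'} P(X|S,V')P(V').

P(X|do(V)): frontdoor, adjust for {S}.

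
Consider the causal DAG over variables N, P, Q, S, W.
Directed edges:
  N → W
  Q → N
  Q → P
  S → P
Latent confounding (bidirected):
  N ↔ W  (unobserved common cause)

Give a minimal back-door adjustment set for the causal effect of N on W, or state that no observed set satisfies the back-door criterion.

desc(N)\{N}={W}; candidates ⊆ {P,Q,S}.
N↔W: latent back-door arc(s) into N.
size 0: {}; under {} N still reaches {P,Q,W} ∋ W.
size 1: {P}, {Q}, {S}; under {P} N still reaches {Q,S,W} ∋ W.
size 2: {P,Q}, {P,S}, {Q,S}; under {P,Q} N still reaches {W} ∋ W.
N↔W cannot be blocked by any observed set — no back-door set.

N→W: no observed back-door set.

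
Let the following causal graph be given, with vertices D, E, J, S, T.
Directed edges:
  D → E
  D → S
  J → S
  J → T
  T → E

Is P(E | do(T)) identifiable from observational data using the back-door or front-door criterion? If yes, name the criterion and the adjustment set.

desc(T)\{T}={E}; candidates ⊆ {D,J,S}.
∅: T⊥E given ∅ in G with T→· removed — back-door holds.
P(E|do(T)) = P(E|T) — no adjustment needed.

P(E|do(T)): backdoor, adjust for ∅.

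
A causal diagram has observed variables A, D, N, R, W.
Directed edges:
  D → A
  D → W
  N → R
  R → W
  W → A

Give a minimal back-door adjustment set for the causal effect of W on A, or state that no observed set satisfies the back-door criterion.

W→A: minimal back-door set {D}.

desc(W)\{W}={A}; candidates ⊆ {D,N,R}.
size 0: {}; under {} W still reaches {A,D,N,R} ∋ A.
{D}: W⊥A given {D} in G with W→· removed — back-door holds.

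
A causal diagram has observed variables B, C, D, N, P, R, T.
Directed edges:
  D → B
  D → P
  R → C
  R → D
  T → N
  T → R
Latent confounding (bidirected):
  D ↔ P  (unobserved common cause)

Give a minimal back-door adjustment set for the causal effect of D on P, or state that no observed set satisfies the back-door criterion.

D→P: no observed back-door set.

desc(D)\{D}={B,P}; candidates ⊆ {C,N,R,T}.
D↔P: latent back-door arc(s) into D.
size 0: {}; under {} D still reaches {C,N,P,R,T} ∋ P.
size 1: {C}, {N}, {R} …(+1); under {C} D still reaches {N,P,R,T} ∋ P.
size 2: {C,N}, {C,R}, {C,T} …(+3); under {C,N} D still reaches {P,R,T} ∋ P.
D↔P cannot be blocked by any observed set — no back-door set.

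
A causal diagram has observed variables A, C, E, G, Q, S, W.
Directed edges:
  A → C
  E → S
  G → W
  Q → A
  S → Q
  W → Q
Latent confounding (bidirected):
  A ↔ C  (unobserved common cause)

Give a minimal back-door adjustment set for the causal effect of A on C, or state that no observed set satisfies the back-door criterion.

desc(A)\{A}={C}; candidates ⊆ {E,G,Q,S,W}.
A↔C: latent back-door arc(s) into A.
size 0: {}; under {} A still reaches {C,E,G,Q,S,W} ∋ C.
size 1: {E}, {G}, {Q} …(+2); under {E} A still reaches {C,G,Q,S,W} ∋ C.
size 2: {E,G}, {E,Q}, {E,S} …(+7); under {E,G} A still reaches {C,Q,S,W} ∋ C.
A↔C cannot be blocked by any observed set — no back-door set.

A→C: no observed back-door set.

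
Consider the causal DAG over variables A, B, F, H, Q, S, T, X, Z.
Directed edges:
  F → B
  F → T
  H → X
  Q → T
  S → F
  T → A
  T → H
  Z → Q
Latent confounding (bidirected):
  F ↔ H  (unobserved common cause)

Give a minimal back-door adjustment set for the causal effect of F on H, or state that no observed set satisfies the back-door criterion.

desc(F)\{F}={A,B,H,T,X}; candidates ⊆ {Q,S,Z}.
F↔H: latent back-door arc(s) into F.
size 0: {}; under {} F still reaches {H,S,X} ∋ H.
size 1: {Q}, {S}, {Z}; under {Q} F still reaches {H,S,X} ∋ H.
size 2: {Q,S}, {Q,Z}, {S,Z}; under {Q,S} F still reaches {H,X} ∋ H.
F↔H cannot be blocked by any observed set — no back-door set.

F→H: no observed back-door set.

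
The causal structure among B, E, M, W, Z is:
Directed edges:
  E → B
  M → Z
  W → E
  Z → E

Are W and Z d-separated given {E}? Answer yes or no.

Bayes-Ball from W | {E} reaches {M,Z}.
Z ∈ reach(W|{E}) ⇒ W ⊥̸ Z | {E}.

No — W and Z are d-connected given {E}.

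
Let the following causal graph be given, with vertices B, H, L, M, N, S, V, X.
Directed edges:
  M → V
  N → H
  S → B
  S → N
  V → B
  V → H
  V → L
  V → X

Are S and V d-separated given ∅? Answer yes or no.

Bayes-Ball from S | ∅ reaches {B,H,N}.
V ∉ reach(S|∅) ⇒ S ⊥ V | ∅.

Yes — S ⊥ V | ∅.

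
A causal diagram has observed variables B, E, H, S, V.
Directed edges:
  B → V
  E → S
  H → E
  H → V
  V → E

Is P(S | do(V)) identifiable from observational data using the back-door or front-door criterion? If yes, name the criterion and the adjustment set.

desc(V)\{V}={E,S}; candidates ⊆ {B,H}.
size 0: {}; under {} V still reaches {B,E,H,S} ∋ S.
{H}: V⊥S given {H} in G with V→· removed — back-door holds.
P(S|do(V)) = Σ_{H} P(S|V,H)·P(H).

P(S|do(V)): backdoor, adjust for {H}.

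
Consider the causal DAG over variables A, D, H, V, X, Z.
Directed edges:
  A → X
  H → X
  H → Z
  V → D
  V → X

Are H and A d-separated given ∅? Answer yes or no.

Yes — H ⊥ A | ∅.

Bayes-Ball from H | ∅ reaches {X,Z}.
A ∉ reach(H|∅) ⇒ H ⊥ A | ∅.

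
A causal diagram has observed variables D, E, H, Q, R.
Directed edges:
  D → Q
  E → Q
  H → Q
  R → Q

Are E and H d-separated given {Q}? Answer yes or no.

No — E and H are d-connected given {Q}.

Bayes-Ball from E | {Q} reaches {D,H,R}.
H ∈ reach(E|{Q}) ⇒ E ⊥̸ H | {Q}.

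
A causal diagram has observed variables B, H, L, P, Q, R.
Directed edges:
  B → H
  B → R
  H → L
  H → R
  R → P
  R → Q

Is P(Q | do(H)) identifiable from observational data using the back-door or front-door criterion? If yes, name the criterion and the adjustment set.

desc(H)\{H}={L,P,Q,R}; candidates ⊆ {B}.
size 0: {}; under {} H still reaches {B,P,Q,R} ∋ Q.
{B}: H⊥Q given {B} in G with H→· removed — back-door holds.
P(Q|do(H)) = Σ_{B} P(Q|H,B)·P(B).

P(Q|do(H)): backdoor, adjust for {B}.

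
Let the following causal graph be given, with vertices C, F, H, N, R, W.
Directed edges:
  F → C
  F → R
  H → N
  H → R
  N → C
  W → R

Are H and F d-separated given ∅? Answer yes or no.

Bayes-Ball from H | ∅ reaches {C,N,R}.
F ∉ reach(H|∅) ⇒ H ⊥ F | ∅.

Yes — H ⊥ F | ∅.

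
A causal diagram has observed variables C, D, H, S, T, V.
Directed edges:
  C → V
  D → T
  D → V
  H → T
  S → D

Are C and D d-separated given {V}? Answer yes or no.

No — C and D are d-connected given {V}.

Bayes-Ball from C | {V} reaches {D,S,T}.
D ∈ reach(C|{V}) ⇒ C ⊥̸ D | {V}.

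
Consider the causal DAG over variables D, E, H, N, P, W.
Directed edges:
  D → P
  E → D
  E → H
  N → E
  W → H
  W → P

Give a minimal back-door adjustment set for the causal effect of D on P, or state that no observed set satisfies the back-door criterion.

D→P: minimal back-door set ∅.

desc(D)\{D}={P}; candidates ⊆ {E,H,N,W}.
∅: D⊥P given ∅ in G with D→· removed — back-door holds.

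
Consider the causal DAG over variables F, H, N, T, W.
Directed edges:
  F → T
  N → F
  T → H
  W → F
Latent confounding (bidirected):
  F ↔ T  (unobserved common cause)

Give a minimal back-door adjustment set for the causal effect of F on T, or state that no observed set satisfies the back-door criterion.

F→T: no observed back-door set.

desc(F)\{F}={H,T}; candidates ⊆ {N,W}.
F↔T: latent back-door arc(s) into F.
size 0: {}; under {} F still reaches {H,N,T,W} ∋ T.
size 1: {N}, {W}; under {N} F still reaches {H,T,W} ∋ T.
size 2: {N,W}; under {N,W} F still reaches {H,T} ∋ T.
F↔T cannot be blocked by any observed set — no back-door set.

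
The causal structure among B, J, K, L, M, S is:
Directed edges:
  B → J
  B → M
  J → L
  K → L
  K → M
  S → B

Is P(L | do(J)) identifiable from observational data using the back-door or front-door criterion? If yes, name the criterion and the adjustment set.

P(L|do(J)): backdoor, adjust for ∅.

desc(J)\{J}={L}; candidates ⊆ {B,K,M,S}.
∅: J⊥L given ∅ in G with J→· removed — back-door holds.
P(L|do(J)) = P(L|J) — no adjustment needed.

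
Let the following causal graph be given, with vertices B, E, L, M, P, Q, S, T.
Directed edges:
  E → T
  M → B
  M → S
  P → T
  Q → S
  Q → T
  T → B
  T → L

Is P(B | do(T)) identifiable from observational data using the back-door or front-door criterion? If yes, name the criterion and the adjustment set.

desc(T)\{T}={B,L}; candidates ⊆ {E,M,P,Q,S}.
∅: T⊥B given ∅ in G with T→· removed — back-door holds.
P(B|do(T)) = P(B|T) — no adjustment needed.

P(B|do(T)): backdoor, adjust for ∅.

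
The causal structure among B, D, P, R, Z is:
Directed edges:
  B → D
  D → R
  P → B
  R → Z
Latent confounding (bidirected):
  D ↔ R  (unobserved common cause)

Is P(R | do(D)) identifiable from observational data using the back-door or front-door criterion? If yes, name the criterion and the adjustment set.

desc(D)\{D}={R,Z}; candidates ⊆ {B,P}.
D↔R: latent back-door arc(s) into D.
size 0: {}; under {} D still reaches {B,P,R,Z} ∋ R.
size 1: {B}, {P}; under {B} D still reaches {R,Z} ∋ R.
size 2: {B,P}; under {B,P} D still reaches {R,Z} ∋ R.
D↔R cannot be blocked by any observed set — no back-door set.
No mediator lies on a directed D→…→R path.
Neither criterion identifies P(R|do(D)) in this graph.

P(R|do(D)): not identifiable (no BD/FD set).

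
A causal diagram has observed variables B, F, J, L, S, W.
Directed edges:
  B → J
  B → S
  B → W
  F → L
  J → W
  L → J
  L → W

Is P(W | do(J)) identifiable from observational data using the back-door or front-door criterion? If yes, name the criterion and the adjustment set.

P(W|do(J)): backdoor, adjust for {B, L}.

desc(J)\{J}={W}; candidates ⊆ {B,F,L,S}.
size 0: {}; under {} J still reaches {B,F,L,S,W} ∋ W.
size 1: {B}, {F}, {L} …(+1); under {B} J still reaches {F,L,W} ∋ W.
{B,L}: J⊥W given {B,L} in G with J→· removed — back-door holds.
P(W|do(J)) = Σ_{B,L} P(W|J,B,L)·P(B,L).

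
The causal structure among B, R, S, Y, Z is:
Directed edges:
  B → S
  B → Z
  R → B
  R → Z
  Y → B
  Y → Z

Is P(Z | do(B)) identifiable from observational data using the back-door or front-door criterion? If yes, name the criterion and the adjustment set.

desc(B)\{B}={S,Z}; candidates ⊆ {R,Y}.
size 0: {}; under {} B still reaches {R,Y,Z} ∋ Z.
size 1: {R}, {Y}; under {R} B still reaches {Y,Z} ∋ Z.
{R,Y}: B⊥Z given {R,Y} in G with B→· removed — back-door holds.
P(Z|do(B)) = Σ_{R,Y} P(Z|B,R,Y)·P(R,Y).

P(Z|do(B)): backdoor, adjust for {R, Y}.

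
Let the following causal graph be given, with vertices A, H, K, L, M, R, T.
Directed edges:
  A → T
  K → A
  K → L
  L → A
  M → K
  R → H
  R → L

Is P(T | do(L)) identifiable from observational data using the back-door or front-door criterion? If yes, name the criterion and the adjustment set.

P(T|do(L)): backdoor, adjust for {K}.

desc(L)\{L}={A,T}; candidates ⊆ {H,K,M,R}.
size 0: {}; under {} L still reaches {A,H,K,M,R,T} ∋ T.
{K}: L⊥T given {K} in G with L→· removed — back-door holds.
P(T|do(L)) = Σ_{K} P(T|L,K)·P(K).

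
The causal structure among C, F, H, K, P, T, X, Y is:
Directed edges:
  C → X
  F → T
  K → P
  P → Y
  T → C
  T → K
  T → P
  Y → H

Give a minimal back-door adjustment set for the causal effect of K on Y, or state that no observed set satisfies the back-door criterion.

desc(K)\{K}={H,P,Y}; candidates ⊆ {C,F,T,X}.
size 0: {}; under {} K still reaches {C,F,H,P,T,X,Y} ∋ Y.
{T}: K⊥Y given {T} in G with K→· removed — back-door holds.

K→Y: minimal back-door set {T}.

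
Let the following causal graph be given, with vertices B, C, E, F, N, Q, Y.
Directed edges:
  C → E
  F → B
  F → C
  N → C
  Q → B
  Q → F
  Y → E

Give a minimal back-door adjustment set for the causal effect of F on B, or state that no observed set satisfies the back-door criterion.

F→B: minimal back-door set {Q}.

desc(F)\{F}={B,C,E}; candidates ⊆ {N,Q,Y}.
size 0: {}; under {} F still reaches {B,Q} ∋ B.
{Q}: F⊥B given {Q} in G with F→· removed — back-door holds.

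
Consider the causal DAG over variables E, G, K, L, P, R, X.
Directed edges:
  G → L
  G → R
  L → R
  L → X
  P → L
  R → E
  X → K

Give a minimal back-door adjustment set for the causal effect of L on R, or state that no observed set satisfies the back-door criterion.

L→R: minimal back-door set {G}.

desc(L)\{L}={E,K,R,X}; candidates ⊆ {G,P}.
size 0: {}; under {} L still reaches {E,G,P,R} ∋ R.
{G}: L⊥R given {G} in G with L→· removed — back-door holds.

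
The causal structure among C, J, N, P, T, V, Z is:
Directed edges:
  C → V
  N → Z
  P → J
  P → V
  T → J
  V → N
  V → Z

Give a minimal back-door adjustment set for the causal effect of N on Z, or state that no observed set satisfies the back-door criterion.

desc(N)\{N}={Z}; candidates ⊆ {C,J,P,T,V}.
size 0: {}; under {} N still reaches {C,J,P,V,Z} ∋ Z.
{V}: N⊥Z given {V} in G with N→· removed — back-door holds.

N→Z: minimal back-door set {V}.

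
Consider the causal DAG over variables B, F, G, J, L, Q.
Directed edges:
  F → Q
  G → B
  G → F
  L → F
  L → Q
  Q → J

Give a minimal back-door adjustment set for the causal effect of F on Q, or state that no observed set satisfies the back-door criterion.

F→Q: minimal back-door set {L}.

desc(F)\{F}={J,Q}; candidates ⊆ {B,G,L}.
size 0: {}; under {} F still reaches {B,G,J,L,Q} ∋ Q.
{L}: F⊥Q given {L} in G with F→· removed — back-door holds.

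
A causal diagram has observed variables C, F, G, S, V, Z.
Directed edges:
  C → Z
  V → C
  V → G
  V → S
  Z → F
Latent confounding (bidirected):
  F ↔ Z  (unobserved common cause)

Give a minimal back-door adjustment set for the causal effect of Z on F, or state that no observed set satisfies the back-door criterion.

desc(Z)\{Z}={F}; candidates ⊆ {C,G,S,V}.
Z↔F: latent back-door arc(s) into Z.
size 0: {}; under {} Z still reaches {C,F,G,S,V} ∋ F.
size 1: {C}, {G}, {S} …(+1); under {C} Z still reaches {F} ∋ F.
size 2: {C,G}, {C,S}, {C,V} …(+3); under {C,G} Z still reaches {F} ∋ F.
Z↔F cannot be blocked by any observed set — no back-door set.

Z→F: no observed back-door set.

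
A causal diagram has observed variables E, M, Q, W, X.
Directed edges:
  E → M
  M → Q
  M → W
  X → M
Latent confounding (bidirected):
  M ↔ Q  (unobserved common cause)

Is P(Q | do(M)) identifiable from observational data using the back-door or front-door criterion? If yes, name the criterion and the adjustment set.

desc(M)\{M}={Q,W}; candidates ⊆ {E,X}.
M↔Q: latent back-door arc(s) into M.
size 0: {}; under {} M still reaches {E,Q,X} ∋ Q.
size 1: {E}, {X}; under {E} M still reaches {Q,X} ∋ Q.
size 2: {E,X}; under {E,X} M still reaches {Q} ∋ Q.
M↔Q cannot be blocked by any observed set — no back-door set.
No mediator lies on a directed M→…→Q path.
Neither criterion identifies P(Q|do(M)) in this graph.

P(Q|do(M)): not identifiable (no BD/FD set).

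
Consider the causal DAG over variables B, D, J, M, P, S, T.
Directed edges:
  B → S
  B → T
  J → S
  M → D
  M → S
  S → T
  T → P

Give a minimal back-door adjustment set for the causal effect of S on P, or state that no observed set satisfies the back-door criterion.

desc(S)\{S}={P,T}; candidates ⊆ {B,D,J,M}.
size 0: {}; under {} S still reaches {B,D,J,M,P,T} ∋ P.
{B}: S⊥P given {B} in G with S→· removed — back-door holds.

S→P: minimal back-door set {B}.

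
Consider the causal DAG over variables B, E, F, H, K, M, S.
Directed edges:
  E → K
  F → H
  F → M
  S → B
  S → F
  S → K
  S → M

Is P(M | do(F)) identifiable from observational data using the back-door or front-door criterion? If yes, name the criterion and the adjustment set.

desc(F)\{F}={H,M}; candidates ⊆ {B,E,K,S}.
size 0: {}; under {} F still reaches {B,K,M,S} ∋ M.
{S}: F⊥M given {S} in G with F→· removed — back-door holds.
P(M|do(F)) = Σ_{S} P(M|F,S)·P(S).

P(M|do(F)): backdoor, adjust for {S}.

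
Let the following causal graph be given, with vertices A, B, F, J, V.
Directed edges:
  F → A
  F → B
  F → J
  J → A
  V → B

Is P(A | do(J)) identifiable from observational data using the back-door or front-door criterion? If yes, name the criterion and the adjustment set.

desc(J)\{J}={A}; candidates ⊆ {B,F,V}.
size 0: {}; under {} J still reaches {A,B,F} ∋ A.
{F}: J⊥A given {F} in G with J→· removed — back-door holds.
P(A|do(J)) = Σ_{F} P(A|J,F)·P(F).

P(A|do(J)): backdoor, adjust for {F}.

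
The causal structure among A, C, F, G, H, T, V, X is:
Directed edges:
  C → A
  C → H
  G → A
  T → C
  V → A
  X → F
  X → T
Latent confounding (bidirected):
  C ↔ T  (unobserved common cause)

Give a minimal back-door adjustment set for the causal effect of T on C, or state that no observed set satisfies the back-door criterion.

T→C: no observed back-door set.

desc(T)\{T}={A,C,H}; candidates ⊆ {F,G,V,X}.
T↔C: latent back-door arc(s) into T.
size 0: {}; under {} T still reaches {A,C,F,H,X} ∋ C.
size 1: {F}, {G}, {V} …(+1); under {F} T still reaches {A,C,H,X} ∋ C.
size 2: {F,G}, {F,V}, {F,X} …(+3); under {F,G} T still reaches {A,C,H,X} ∋ C.
T↔C cannot be blocked by any observed set — no back-door set.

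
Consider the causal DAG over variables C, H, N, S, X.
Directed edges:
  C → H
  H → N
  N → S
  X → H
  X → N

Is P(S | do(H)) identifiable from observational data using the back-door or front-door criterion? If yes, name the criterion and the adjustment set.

P(S|do(H)): backdoor, adjust for {X}.

desc(H)\{H}={N,S}; candidates ⊆ {C,X}.
size 0: {}; under {} H still reaches {C,N,S,X} ∋ S.
{X}: H⊥S given {X} in G with H→· removed — back-door holds.
P(S|do(H)) = Σ_{X} P(S|H,X)·P(X).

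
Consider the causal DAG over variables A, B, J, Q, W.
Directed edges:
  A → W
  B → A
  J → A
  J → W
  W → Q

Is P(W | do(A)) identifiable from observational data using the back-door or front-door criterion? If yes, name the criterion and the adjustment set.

P(W|do(A)): backdoor, adjust for {J}.

desc(A)\{A}={Q,W}; candidates ⊆ {B,J}.
size 0: {}; under {} A still reaches {B,J,Q,W} ∋ W.
{J}: A⊥W given {J} in G with A→· removed — back-door holds.
P(W|do(A)) = Σ_{J} P(W|A,J)·P(J).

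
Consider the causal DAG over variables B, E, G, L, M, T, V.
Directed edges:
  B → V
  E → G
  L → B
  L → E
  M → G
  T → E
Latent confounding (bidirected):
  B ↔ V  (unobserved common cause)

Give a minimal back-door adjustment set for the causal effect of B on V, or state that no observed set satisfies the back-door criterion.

desc(B)\{B}={V}; candidates ⊆ {E,G,L,M,T}.
B↔V: latent back-door arc(s) into B.
size 0: {}; under {} B still reaches {E,G,L,V} ∋ V.
size 1: {E}, {G}, {L} …(+2); under {E} B still reaches {L,T,V} ∋ V.
size 2: {E,G}, {E,L}, {E,M} …(+7); under {E,G} B still reaches {L,T,V} ∋ V.
B↔V cannot be blocked by any observed set — no back-door set.

B→V: no observed back-door set.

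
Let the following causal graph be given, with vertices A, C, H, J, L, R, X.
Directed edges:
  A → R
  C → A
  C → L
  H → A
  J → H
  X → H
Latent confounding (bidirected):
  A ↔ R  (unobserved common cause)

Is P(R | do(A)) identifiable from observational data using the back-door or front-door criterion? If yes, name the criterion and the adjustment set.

desc(A)\{A}={R}; candidates ⊆ {C,H,J,L,X}.
A↔R: latent back-door arc(s) into A.
size 0: {}; under {} A still reaches {C,H,J,L,R,X} ∋ R.
size 1: {C}, {H}, {J} …(+2); under {C} A still reaches {H,J,R,X} ∋ R.
size 2: {C,H}, {C,J}, {C,L} …(+7); under {C,H} A still reaches {R} ∋ R.
A↔R cannot be blocked by any observed set — no back-door set.
No mediator lies on a directed A→…→R path.
Neither criterion identifies P(R|do(A)) in this graph.

P(R|do(A)): not identifiable (no BD/FD set).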